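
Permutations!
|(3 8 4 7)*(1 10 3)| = |(1 10 3 8 4 7)| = 6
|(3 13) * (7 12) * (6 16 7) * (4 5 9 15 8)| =20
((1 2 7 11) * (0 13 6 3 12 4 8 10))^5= (0 4 6 10 12 13 8 3)(1 2 7 11)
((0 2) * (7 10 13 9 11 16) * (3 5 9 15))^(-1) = ((0 2)(3 5 9 11 16 7 10 13 15))^(-1) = (0 2)(3 15 13 10 7 16 11 9 5)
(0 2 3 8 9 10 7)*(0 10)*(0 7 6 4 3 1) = (0 2 1)(3 8 9 7 10 6 4) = [2, 0, 1, 8, 3, 5, 4, 10, 9, 7, 6]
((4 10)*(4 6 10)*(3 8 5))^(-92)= ((3 8 5)(6 10))^(-92)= (10)(3 8 5)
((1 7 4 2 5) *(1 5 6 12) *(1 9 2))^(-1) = (1 4 7)(2 9 12 6)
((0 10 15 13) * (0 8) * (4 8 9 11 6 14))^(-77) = (0 13 6 8 15 11 4 10 9 14)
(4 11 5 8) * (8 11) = (4 8)(5 11) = [0, 1, 2, 3, 8, 11, 6, 7, 4, 9, 10, 5]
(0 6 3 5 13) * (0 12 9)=(0 6 3 5 13 12 9)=[6, 1, 2, 5, 4, 13, 3, 7, 8, 0, 10, 11, 9, 12]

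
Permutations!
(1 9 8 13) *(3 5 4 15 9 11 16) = (1 11 16 3 5 4 15 9 8 13) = [0, 11, 2, 5, 15, 4, 6, 7, 13, 8, 10, 16, 12, 1, 14, 9, 3]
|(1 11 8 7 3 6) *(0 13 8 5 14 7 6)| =|(0 13 8 6 1 11 5 14 7 3)| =10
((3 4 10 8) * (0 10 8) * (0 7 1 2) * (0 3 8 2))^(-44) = ((0 10 7 1)(2 3 4))^(-44) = (10)(2 3 4)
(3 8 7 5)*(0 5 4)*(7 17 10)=[5, 1, 2, 8, 0, 3, 6, 4, 17, 9, 7, 11, 12, 13, 14, 15, 16, 10]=(0 5 3 8 17 10 7 4)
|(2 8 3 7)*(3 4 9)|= 6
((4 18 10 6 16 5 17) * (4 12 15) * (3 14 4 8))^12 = (18)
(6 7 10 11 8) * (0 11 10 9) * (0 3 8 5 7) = (0 11 5 7 9 3 8 6) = [11, 1, 2, 8, 4, 7, 0, 9, 6, 3, 10, 5]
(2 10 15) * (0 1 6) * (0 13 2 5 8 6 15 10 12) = (0 1 15 5 8 6 13 2 12) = [1, 15, 12, 3, 4, 8, 13, 7, 6, 9, 10, 11, 0, 2, 14, 5]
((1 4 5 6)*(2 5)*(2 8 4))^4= (8)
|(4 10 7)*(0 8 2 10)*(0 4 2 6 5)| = 12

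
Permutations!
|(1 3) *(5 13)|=2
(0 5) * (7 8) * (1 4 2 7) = [5, 4, 7, 3, 2, 0, 6, 8, 1] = (0 5)(1 4 2 7 8)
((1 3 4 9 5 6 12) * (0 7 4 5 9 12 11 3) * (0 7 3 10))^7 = (0 3 5 6 11 10)(1 12 4 7)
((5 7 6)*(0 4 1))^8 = ((0 4 1)(5 7 6))^8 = (0 1 4)(5 6 7)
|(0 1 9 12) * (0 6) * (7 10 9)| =7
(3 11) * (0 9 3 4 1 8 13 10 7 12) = [9, 8, 2, 11, 1, 5, 6, 12, 13, 3, 7, 4, 0, 10] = (0 9 3 11 4 1 8 13 10 7 12)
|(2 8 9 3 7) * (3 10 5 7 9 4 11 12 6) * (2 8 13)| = |(2 13)(3 9 10 5 7 8 4 11 12 6)| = 10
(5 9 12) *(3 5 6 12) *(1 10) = (1 10)(3 5 9)(6 12) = [0, 10, 2, 5, 4, 9, 12, 7, 8, 3, 1, 11, 6]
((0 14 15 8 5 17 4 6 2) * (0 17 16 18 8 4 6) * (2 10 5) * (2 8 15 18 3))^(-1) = (0 4 15 18 14)(2 3 16 5 10 6 17) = ((0 14 18 15 4)(2 17 6 10 5 16 3))^(-1)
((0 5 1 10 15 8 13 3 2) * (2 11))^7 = ((0 5 1 10 15 8 13 3 11 2))^7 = (0 3 15 5 11 8 1 2 13 10)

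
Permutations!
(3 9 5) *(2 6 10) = (2 6 10)(3 9 5) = [0, 1, 6, 9, 4, 3, 10, 7, 8, 5, 2]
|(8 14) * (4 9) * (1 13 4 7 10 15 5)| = |(1 13 4 9 7 10 15 5)(8 14)| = 8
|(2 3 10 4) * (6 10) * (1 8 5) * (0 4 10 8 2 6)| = 8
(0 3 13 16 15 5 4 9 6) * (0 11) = (0 3 13 16 15 5 4 9 6 11) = [3, 1, 2, 13, 9, 4, 11, 7, 8, 6, 10, 0, 12, 16, 14, 5, 15]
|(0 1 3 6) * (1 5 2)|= 6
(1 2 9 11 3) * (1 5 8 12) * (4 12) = (1 2 9 11 3 5 8 4 12) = [0, 2, 9, 5, 12, 8, 6, 7, 4, 11, 10, 3, 1]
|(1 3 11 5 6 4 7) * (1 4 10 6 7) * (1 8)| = |(1 3 11 5 7 4 8)(6 10)| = 14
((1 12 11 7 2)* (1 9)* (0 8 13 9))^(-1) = ((0 8 13 9 1 12 11 7 2))^(-1) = (0 2 7 11 12 1 9 13 8)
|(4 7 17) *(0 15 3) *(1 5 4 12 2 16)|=24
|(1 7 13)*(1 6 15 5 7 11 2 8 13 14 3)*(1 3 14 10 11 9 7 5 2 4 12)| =35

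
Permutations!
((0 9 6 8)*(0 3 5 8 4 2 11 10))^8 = ((0 9 6 4 2 11 10)(3 5 8))^8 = (0 9 6 4 2 11 10)(3 8 5)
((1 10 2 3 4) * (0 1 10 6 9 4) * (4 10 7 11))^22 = (0 1 6 9 10 2 3)(4 7 11)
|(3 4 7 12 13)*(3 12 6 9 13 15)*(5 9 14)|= 10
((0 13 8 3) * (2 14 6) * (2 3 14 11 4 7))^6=((0 13 8 14 6 3)(2 11 4 7))^6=(14)(2 4)(7 11)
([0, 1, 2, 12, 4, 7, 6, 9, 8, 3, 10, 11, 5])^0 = [0, 1, 2, 3, 4, 5, 6, 7, 8, 9, 10, 11, 12]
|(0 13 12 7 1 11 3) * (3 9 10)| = |(0 13 12 7 1 11 9 10 3)| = 9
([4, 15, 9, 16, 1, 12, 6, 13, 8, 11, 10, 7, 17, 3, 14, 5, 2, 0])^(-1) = (0 17 12 5 15 1 4)(2 16 3 13 7 11 9)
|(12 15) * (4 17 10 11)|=|(4 17 10 11)(12 15)|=4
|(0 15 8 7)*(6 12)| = |(0 15 8 7)(6 12)| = 4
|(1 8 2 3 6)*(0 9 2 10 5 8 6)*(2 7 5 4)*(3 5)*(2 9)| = |(0 2 5 8 10 4 9 7 3)(1 6)| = 18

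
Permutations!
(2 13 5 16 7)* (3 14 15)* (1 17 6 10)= (1 17 6 10)(2 13 5 16 7)(3 14 15)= [0, 17, 13, 14, 4, 16, 10, 2, 8, 9, 1, 11, 12, 5, 15, 3, 7, 6]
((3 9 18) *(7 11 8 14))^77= ((3 9 18)(7 11 8 14))^77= (3 18 9)(7 11 8 14)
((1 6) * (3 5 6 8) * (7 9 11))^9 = ((1 8 3 5 6)(7 9 11))^9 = (11)(1 6 5 3 8)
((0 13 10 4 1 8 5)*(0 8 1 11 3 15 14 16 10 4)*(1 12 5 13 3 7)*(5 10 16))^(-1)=((16)(0 3 15 14 5 8 13 4 11 7 1 12 10))^(-1)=(16)(0 10 12 1 7 11 4 13 8 5 14 15 3)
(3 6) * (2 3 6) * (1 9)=(1 9)(2 3)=[0, 9, 3, 2, 4, 5, 6, 7, 8, 1]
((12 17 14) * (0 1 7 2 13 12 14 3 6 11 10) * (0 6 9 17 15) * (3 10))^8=((0 1 7 2 13 12 15)(3 9 17 10 6 11))^8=(0 1 7 2 13 12 15)(3 17 6)(9 10 11)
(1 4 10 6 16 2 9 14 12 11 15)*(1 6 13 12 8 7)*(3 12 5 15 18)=(1 4 10 13 5 15 6 16 2 9 14 8 7)(3 12 11 18)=[0, 4, 9, 12, 10, 15, 16, 1, 7, 14, 13, 18, 11, 5, 8, 6, 2, 17, 3]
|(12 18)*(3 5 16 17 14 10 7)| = |(3 5 16 17 14 10 7)(12 18)| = 14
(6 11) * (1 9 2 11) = [0, 9, 11, 3, 4, 5, 1, 7, 8, 2, 10, 6] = (1 9 2 11 6)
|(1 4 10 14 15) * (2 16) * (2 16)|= 5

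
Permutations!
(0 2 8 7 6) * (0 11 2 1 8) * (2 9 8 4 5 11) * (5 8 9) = (0 1 4 8 7 6 2)(5 11) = [1, 4, 0, 3, 8, 11, 2, 6, 7, 9, 10, 5]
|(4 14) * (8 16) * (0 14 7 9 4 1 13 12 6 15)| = |(0 14 1 13 12 6 15)(4 7 9)(8 16)| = 42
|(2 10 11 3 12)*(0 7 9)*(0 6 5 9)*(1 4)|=30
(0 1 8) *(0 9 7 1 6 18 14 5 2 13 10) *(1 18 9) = (0 6 9 7 18 14 5 2 13 10)(1 8) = [6, 8, 13, 3, 4, 2, 9, 18, 1, 7, 0, 11, 12, 10, 5, 15, 16, 17, 14]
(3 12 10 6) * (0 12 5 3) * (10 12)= [10, 1, 2, 5, 4, 3, 0, 7, 8, 9, 6, 11, 12]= (12)(0 10 6)(3 5)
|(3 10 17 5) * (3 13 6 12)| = 7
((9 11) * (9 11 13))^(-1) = ((9 13))^(-1) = (9 13)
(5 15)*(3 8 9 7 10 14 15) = (3 8 9 7 10 14 15 5) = [0, 1, 2, 8, 4, 3, 6, 10, 9, 7, 14, 11, 12, 13, 15, 5]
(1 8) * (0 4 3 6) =(0 4 3 6)(1 8) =[4, 8, 2, 6, 3, 5, 0, 7, 1]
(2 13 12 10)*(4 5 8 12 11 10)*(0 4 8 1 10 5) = (0 4)(1 10 2 13 11 5)(8 12) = [4, 10, 13, 3, 0, 1, 6, 7, 12, 9, 2, 5, 8, 11]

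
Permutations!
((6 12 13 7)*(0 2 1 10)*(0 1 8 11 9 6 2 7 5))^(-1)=((0 7 2 8 11 9 6 12 13 5)(1 10))^(-1)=(0 5 13 12 6 9 11 8 2 7)(1 10)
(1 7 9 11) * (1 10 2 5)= (1 7 9 11 10 2 5)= [0, 7, 5, 3, 4, 1, 6, 9, 8, 11, 2, 10]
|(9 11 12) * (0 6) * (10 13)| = 6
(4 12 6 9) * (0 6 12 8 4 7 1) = [6, 0, 2, 3, 8, 5, 9, 1, 4, 7, 10, 11, 12] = (12)(0 6 9 7 1)(4 8)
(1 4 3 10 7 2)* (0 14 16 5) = [14, 4, 1, 10, 3, 0, 6, 2, 8, 9, 7, 11, 12, 13, 16, 15, 5] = (0 14 16 5)(1 4 3 10 7 2)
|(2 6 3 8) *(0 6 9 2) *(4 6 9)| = 7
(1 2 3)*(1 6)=[0, 2, 3, 6, 4, 5, 1]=(1 2 3 6)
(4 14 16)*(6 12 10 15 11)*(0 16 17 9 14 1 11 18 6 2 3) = (0 16 4 1 11 2 3)(6 12 10 15 18)(9 14 17) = [16, 11, 3, 0, 1, 5, 12, 7, 8, 14, 15, 2, 10, 13, 17, 18, 4, 9, 6]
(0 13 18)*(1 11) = (0 13 18)(1 11) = [13, 11, 2, 3, 4, 5, 6, 7, 8, 9, 10, 1, 12, 18, 14, 15, 16, 17, 0]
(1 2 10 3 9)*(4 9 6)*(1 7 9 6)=[0, 2, 10, 1, 6, 5, 4, 9, 8, 7, 3]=(1 2 10 3)(4 6)(7 9)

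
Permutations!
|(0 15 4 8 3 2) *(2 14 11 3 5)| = 6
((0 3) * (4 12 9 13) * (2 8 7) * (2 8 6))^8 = ((0 3)(2 6)(4 12 9 13)(7 8))^8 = (13)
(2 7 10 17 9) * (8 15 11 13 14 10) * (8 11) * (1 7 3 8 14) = (1 7 11 13)(2 3 8 15 14 10 17 9) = [0, 7, 3, 8, 4, 5, 6, 11, 15, 2, 17, 13, 12, 1, 10, 14, 16, 9]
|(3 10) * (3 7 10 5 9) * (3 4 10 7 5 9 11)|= 6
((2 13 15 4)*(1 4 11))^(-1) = ((1 4 2 13 15 11))^(-1) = (1 11 15 13 2 4)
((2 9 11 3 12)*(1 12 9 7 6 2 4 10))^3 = (1 10 4 12)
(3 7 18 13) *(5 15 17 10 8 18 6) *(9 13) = (3 7 6 5 15 17 10 8 18 9 13) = [0, 1, 2, 7, 4, 15, 5, 6, 18, 13, 8, 11, 12, 3, 14, 17, 16, 10, 9]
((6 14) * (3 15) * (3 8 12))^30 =((3 15 8 12)(6 14))^30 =(3 8)(12 15)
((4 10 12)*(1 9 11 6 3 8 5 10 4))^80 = (1 12 10 5 8 3 6 11 9)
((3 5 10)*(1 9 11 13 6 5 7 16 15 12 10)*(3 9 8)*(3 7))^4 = (1 15 11)(5 16 9)(6 7 10)(8 12 13)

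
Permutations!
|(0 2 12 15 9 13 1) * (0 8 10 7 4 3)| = 12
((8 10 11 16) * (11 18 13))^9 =(8 13)(10 11)(16 18)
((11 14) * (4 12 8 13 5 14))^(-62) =((4 12 8 13 5 14 11))^(-62) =(4 12 8 13 5 14 11)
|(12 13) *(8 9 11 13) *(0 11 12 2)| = |(0 11 13 2)(8 9 12)| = 12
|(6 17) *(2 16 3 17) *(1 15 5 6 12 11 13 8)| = 12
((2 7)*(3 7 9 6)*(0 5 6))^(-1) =((0 5 6 3 7 2 9))^(-1) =(0 9 2 7 3 6 5)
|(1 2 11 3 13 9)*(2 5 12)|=|(1 5 12 2 11 3 13 9)|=8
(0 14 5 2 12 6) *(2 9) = (0 14 5 9 2 12 6) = [14, 1, 12, 3, 4, 9, 0, 7, 8, 2, 10, 11, 6, 13, 5]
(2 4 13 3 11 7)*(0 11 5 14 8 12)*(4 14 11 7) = (0 7 2 14 8 12)(3 5 11 4 13) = [7, 1, 14, 5, 13, 11, 6, 2, 12, 9, 10, 4, 0, 3, 8]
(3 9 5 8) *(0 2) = (0 2)(3 9 5 8) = [2, 1, 0, 9, 4, 8, 6, 7, 3, 5]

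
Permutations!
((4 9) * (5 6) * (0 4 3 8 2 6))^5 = ((0 4 9 3 8 2 6 5))^5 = (0 2 9 5 8 4 6 3)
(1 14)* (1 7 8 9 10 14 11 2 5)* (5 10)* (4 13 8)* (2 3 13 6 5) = (1 11 3 13 8 9 2 10 14 7 4 6 5) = [0, 11, 10, 13, 6, 1, 5, 4, 9, 2, 14, 3, 12, 8, 7]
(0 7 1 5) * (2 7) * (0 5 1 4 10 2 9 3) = [9, 1, 7, 0, 10, 5, 6, 4, 8, 3, 2] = (0 9 3)(2 7 4 10)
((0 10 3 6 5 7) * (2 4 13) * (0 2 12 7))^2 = ((0 10 3 6 5)(2 4 13 12 7))^2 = (0 3 5 10 6)(2 13 7 4 12)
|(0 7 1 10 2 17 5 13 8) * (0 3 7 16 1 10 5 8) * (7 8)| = 20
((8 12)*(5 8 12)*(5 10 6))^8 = (12)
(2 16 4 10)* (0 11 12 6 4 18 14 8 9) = (0 11 12 6 4 10 2 16 18 14 8 9) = [11, 1, 16, 3, 10, 5, 4, 7, 9, 0, 2, 12, 6, 13, 8, 15, 18, 17, 14]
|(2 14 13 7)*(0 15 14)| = 6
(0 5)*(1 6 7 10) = (0 5)(1 6 7 10) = [5, 6, 2, 3, 4, 0, 7, 10, 8, 9, 1]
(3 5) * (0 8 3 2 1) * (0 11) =(0 8 3 5 2 1 11) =[8, 11, 1, 5, 4, 2, 6, 7, 3, 9, 10, 0]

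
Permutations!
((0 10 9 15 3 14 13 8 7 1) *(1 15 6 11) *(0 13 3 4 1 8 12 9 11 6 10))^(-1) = (1 4 15 7 8 11 10 9 12 13)(3 14)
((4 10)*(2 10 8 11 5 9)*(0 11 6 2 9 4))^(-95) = (0 11 5 4 8 6 2 10)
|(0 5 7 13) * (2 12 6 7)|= |(0 5 2 12 6 7 13)|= 7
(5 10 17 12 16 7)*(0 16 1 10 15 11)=(0 16 7 5 15 11)(1 10 17 12)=[16, 10, 2, 3, 4, 15, 6, 5, 8, 9, 17, 0, 1, 13, 14, 11, 7, 12]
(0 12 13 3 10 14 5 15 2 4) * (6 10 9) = (0 12 13 3 9 6 10 14 5 15 2 4) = [12, 1, 4, 9, 0, 15, 10, 7, 8, 6, 14, 11, 13, 3, 5, 2]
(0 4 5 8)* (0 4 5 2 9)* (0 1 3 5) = (1 3 5 8 4 2 9) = [0, 3, 9, 5, 2, 8, 6, 7, 4, 1]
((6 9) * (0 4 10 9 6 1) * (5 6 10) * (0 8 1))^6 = ((0 4 5 6 10 9)(1 8))^6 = (10)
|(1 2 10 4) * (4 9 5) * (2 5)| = |(1 5 4)(2 10 9)| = 3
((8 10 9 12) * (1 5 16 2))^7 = (1 2 16 5)(8 12 9 10)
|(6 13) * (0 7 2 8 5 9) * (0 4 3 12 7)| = |(2 8 5 9 4 3 12 7)(6 13)| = 8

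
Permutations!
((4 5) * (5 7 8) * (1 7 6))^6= (8)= ((1 7 8 5 4 6))^6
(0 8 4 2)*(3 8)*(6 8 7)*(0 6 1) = [3, 0, 6, 7, 2, 5, 8, 1, 4] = (0 3 7 1)(2 6 8 4)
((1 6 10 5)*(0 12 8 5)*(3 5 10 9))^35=((0 12 8 10)(1 6 9 3 5))^35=(0 10 8 12)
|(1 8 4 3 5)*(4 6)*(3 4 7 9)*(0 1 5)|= 7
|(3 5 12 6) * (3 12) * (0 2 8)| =|(0 2 8)(3 5)(6 12)| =6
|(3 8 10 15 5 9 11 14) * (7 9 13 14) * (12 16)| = 42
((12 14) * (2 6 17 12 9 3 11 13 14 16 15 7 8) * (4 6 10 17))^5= ((2 10 17 12 16 15 7 8)(3 11 13 14 9)(4 6))^5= (2 15 17 8 16 10 7 12)(4 6)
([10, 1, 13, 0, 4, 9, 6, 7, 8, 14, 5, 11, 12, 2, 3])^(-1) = (0 3 14 9 5 10)(2 13)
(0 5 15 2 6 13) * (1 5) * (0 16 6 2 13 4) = (0 1 5 15 13 16 6 4) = [1, 5, 2, 3, 0, 15, 4, 7, 8, 9, 10, 11, 12, 16, 14, 13, 6]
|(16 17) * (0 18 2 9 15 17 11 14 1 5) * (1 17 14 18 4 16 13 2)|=42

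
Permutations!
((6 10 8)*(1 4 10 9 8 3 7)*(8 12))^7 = (1 10 7 4 3)(6 8 12 9)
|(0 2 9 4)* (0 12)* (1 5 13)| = |(0 2 9 4 12)(1 5 13)| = 15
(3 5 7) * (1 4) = (1 4)(3 5 7) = [0, 4, 2, 5, 1, 7, 6, 3]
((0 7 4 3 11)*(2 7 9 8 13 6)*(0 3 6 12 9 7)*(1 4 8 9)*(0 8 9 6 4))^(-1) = (0 1 12 13 8 2 6 9 7)(3 11)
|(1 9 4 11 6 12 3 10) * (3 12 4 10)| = 3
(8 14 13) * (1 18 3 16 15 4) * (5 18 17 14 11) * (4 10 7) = (1 17 14 13 8 11 5 18 3 16 15 10 7 4) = [0, 17, 2, 16, 1, 18, 6, 4, 11, 9, 7, 5, 12, 8, 13, 10, 15, 14, 3]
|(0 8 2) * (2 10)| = |(0 8 10 2)| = 4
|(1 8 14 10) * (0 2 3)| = 12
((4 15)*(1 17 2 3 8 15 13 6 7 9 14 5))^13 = (17)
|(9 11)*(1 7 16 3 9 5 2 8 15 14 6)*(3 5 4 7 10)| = 14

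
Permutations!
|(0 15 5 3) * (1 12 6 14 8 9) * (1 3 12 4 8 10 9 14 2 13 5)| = 45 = |(0 15 1 4 8 14 10 9 3)(2 13 5 12 6)|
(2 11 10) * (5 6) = (2 11 10)(5 6) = [0, 1, 11, 3, 4, 6, 5, 7, 8, 9, 2, 10]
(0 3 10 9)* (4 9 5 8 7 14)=(0 3 10 5 8 7 14 4 9)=[3, 1, 2, 10, 9, 8, 6, 14, 7, 0, 5, 11, 12, 13, 4]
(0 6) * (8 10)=(0 6)(8 10)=[6, 1, 2, 3, 4, 5, 0, 7, 10, 9, 8]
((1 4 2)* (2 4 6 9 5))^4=(1 2 5 9 6)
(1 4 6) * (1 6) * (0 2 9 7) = (0 2 9 7)(1 4) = [2, 4, 9, 3, 1, 5, 6, 0, 8, 7]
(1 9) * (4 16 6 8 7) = (1 9)(4 16 6 8 7) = [0, 9, 2, 3, 16, 5, 8, 4, 7, 1, 10, 11, 12, 13, 14, 15, 6]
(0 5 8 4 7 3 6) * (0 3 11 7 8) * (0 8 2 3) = (0 5 8 4 2 3 6)(7 11) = [5, 1, 3, 6, 2, 8, 0, 11, 4, 9, 10, 7]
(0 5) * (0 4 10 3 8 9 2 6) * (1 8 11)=(0 5 4 10 3 11 1 8 9 2 6)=[5, 8, 6, 11, 10, 4, 0, 7, 9, 2, 3, 1]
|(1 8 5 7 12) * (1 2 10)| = 7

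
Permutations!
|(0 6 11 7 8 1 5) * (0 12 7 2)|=|(0 6 11 2)(1 5 12 7 8)|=20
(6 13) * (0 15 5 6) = (0 15 5 6 13) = [15, 1, 2, 3, 4, 6, 13, 7, 8, 9, 10, 11, 12, 0, 14, 5]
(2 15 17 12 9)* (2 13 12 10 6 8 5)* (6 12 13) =(2 15 17 10 12 9 6 8 5) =[0, 1, 15, 3, 4, 2, 8, 7, 5, 6, 12, 11, 9, 13, 14, 17, 16, 10]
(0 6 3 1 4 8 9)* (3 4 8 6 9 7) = (0 9)(1 8 7 3)(4 6) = [9, 8, 2, 1, 6, 5, 4, 3, 7, 0]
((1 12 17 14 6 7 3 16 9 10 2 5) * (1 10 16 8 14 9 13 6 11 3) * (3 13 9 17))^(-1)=((17)(1 12 3 8 14 11 13 6 7)(2 5 10)(9 16))^(-1)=(17)(1 7 6 13 11 14 8 3 12)(2 10 5)(9 16)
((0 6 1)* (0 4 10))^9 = ((0 6 1 4 10))^9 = (0 10 4 1 6)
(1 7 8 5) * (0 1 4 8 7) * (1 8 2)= (0 8 5 4 2 1)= [8, 0, 1, 3, 2, 4, 6, 7, 5]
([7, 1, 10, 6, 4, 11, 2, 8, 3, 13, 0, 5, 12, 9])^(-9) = (0 2 3 7 10 6 8)(5 11)(9 13)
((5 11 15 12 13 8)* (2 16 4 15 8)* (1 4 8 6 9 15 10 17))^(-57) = (1 17 10 4)(2 5 9 13 8 6 12 16 11 15)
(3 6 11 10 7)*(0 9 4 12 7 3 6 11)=(0 9 4 12 7 6)(3 11 10)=[9, 1, 2, 11, 12, 5, 0, 6, 8, 4, 3, 10, 7]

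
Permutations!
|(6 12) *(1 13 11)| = |(1 13 11)(6 12)| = 6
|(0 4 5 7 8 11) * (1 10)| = |(0 4 5 7 8 11)(1 10)| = 6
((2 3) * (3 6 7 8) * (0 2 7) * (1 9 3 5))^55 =(0 2 6)(1 9 3 7 8 5)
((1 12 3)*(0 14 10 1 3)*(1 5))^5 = (0 12 1 5 10 14)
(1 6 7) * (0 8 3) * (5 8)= (0 5 8 3)(1 6 7)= [5, 6, 2, 0, 4, 8, 7, 1, 3]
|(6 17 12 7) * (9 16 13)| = 12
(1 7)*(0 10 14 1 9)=(0 10 14 1 7 9)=[10, 7, 2, 3, 4, 5, 6, 9, 8, 0, 14, 11, 12, 13, 1]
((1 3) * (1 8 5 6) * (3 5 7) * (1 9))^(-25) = ((1 5 6 9)(3 8 7))^(-25) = (1 9 6 5)(3 7 8)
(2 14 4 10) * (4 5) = [0, 1, 14, 3, 10, 4, 6, 7, 8, 9, 2, 11, 12, 13, 5] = (2 14 5 4 10)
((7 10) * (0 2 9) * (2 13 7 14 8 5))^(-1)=((0 13 7 10 14 8 5 2 9))^(-1)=(0 9 2 5 8 14 10 7 13)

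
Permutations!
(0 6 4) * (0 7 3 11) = (0 6 4 7 3 11) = [6, 1, 2, 11, 7, 5, 4, 3, 8, 9, 10, 0]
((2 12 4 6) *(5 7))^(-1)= (2 6 4 12)(5 7)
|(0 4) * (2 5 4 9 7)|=|(0 9 7 2 5 4)|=6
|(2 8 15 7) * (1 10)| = |(1 10)(2 8 15 7)| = 4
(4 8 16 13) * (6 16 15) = (4 8 15 6 16 13) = [0, 1, 2, 3, 8, 5, 16, 7, 15, 9, 10, 11, 12, 4, 14, 6, 13]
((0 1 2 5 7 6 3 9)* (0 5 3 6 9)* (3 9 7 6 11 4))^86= (0 6 1 11 2 4 9 3 5)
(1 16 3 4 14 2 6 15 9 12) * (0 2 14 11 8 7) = (0 2 6 15 9 12 1 16 3 4 11 8 7) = [2, 16, 6, 4, 11, 5, 15, 0, 7, 12, 10, 8, 1, 13, 14, 9, 3]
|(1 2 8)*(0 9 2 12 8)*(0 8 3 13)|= 8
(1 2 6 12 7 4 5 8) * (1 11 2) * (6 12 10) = (2 12 7 4 5 8 11)(6 10) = [0, 1, 12, 3, 5, 8, 10, 4, 11, 9, 6, 2, 7]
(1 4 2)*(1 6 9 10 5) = (1 4 2 6 9 10 5) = [0, 4, 6, 3, 2, 1, 9, 7, 8, 10, 5]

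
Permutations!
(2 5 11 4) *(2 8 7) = [0, 1, 5, 3, 8, 11, 6, 2, 7, 9, 10, 4] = (2 5 11 4 8 7)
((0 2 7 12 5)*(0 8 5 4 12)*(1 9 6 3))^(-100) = ((0 2 7)(1 9 6 3)(4 12)(5 8))^(-100) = (12)(0 7 2)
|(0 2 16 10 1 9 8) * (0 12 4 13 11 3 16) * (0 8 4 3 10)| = 6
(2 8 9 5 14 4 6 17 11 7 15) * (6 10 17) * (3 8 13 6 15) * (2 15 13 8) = (2 8 9 5 14 4 10 17 11 7 3)(6 13) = [0, 1, 8, 2, 10, 14, 13, 3, 9, 5, 17, 7, 12, 6, 4, 15, 16, 11]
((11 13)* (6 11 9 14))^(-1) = ((6 11 13 9 14))^(-1) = (6 14 9 13 11)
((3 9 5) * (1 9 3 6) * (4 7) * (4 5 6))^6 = (9)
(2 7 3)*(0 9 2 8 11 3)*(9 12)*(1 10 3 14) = (0 12 9 2 7)(1 10 3 8 11 14) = [12, 10, 7, 8, 4, 5, 6, 0, 11, 2, 3, 14, 9, 13, 1]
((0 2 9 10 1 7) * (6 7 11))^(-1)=((0 2 9 10 1 11 6 7))^(-1)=(0 7 6 11 1 10 9 2)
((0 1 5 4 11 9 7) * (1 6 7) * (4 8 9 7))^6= (0 6 4 11 7)(1 8)(5 9)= ((0 6 4 11 7)(1 5 8 9))^6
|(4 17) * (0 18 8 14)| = 4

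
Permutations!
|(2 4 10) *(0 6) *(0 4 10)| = 6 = |(0 6 4)(2 10)|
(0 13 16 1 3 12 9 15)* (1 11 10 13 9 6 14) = (0 9 15)(1 3 12 6 14)(10 13 16 11) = [9, 3, 2, 12, 4, 5, 14, 7, 8, 15, 13, 10, 6, 16, 1, 0, 11]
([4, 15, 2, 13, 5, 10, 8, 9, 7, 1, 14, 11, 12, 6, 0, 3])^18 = [10, 3, 2, 6, 14, 0, 7, 1, 9, 15, 4, 11, 12, 8, 5, 13]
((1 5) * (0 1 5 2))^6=(5)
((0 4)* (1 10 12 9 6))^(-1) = (0 4)(1 6 9 12 10)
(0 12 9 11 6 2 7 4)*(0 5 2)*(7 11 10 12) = (0 7 4 5 2 11 6)(9 10 12) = [7, 1, 11, 3, 5, 2, 0, 4, 8, 10, 12, 6, 9]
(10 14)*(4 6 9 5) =[0, 1, 2, 3, 6, 4, 9, 7, 8, 5, 14, 11, 12, 13, 10] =(4 6 9 5)(10 14)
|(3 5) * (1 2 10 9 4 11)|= |(1 2 10 9 4 11)(3 5)|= 6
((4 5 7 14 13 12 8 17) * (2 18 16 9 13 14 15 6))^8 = ((2 18 16 9 13 12 8 17 4 5 7 15 6))^8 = (2 4 9 15 8 18 5 13 6 17 16 7 12)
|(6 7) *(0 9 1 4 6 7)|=5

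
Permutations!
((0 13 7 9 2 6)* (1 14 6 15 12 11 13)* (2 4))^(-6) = (0 14)(1 6)(2 12 13 9)(4 15 11 7)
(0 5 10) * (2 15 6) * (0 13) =(0 5 10 13)(2 15 6) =[5, 1, 15, 3, 4, 10, 2, 7, 8, 9, 13, 11, 12, 0, 14, 6]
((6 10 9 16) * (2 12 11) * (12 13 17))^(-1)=(2 11 12 17 13)(6 16 9 10)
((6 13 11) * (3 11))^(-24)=(13)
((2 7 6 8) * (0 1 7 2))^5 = ((0 1 7 6 8))^5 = (8)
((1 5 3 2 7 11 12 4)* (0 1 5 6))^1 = (0 1 6)(2 7 11 12 4 5 3)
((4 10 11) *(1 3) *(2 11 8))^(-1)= (1 3)(2 8 10 4 11)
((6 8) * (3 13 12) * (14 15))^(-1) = (3 12 13)(6 8)(14 15)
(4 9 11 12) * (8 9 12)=(4 12)(8 9 11)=[0, 1, 2, 3, 12, 5, 6, 7, 9, 11, 10, 8, 4]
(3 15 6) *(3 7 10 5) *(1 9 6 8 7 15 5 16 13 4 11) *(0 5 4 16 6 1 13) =(0 5 3 4 11 13 16)(1 9)(6 15 8 7 10) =[5, 9, 2, 4, 11, 3, 15, 10, 7, 1, 6, 13, 12, 16, 14, 8, 0]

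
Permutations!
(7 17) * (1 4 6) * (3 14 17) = (1 4 6)(3 14 17 7) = [0, 4, 2, 14, 6, 5, 1, 3, 8, 9, 10, 11, 12, 13, 17, 15, 16, 7]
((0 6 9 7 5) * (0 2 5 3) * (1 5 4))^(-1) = (0 3 7 9 6)(1 4 2 5)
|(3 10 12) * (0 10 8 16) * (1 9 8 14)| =9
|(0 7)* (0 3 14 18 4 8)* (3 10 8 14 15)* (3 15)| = |(0 7 10 8)(4 14 18)| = 12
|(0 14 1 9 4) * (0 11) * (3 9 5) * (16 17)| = 8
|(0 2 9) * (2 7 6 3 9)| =|(0 7 6 3 9)| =5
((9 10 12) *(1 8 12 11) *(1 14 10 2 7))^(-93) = (14)(1 9)(2 8)(7 12)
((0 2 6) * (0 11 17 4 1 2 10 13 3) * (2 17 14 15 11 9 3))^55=(0 3 9 6 2 13 10)(1 17 4)(11 14 15)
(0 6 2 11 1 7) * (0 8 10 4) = (0 6 2 11 1 7 8 10 4) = [6, 7, 11, 3, 0, 5, 2, 8, 10, 9, 4, 1]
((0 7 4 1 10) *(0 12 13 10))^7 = (0 1 4 7)(10 12 13)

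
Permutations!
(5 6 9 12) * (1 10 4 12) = (1 10 4 12 5 6 9) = [0, 10, 2, 3, 12, 6, 9, 7, 8, 1, 4, 11, 5]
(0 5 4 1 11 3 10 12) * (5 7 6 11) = (0 7 6 11 3 10 12)(1 5 4) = [7, 5, 2, 10, 1, 4, 11, 6, 8, 9, 12, 3, 0]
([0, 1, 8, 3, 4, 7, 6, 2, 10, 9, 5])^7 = (2 10 7 8 5)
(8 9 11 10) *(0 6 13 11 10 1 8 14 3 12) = (0 6 13 11 1 8 9 10 14 3 12) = [6, 8, 2, 12, 4, 5, 13, 7, 9, 10, 14, 1, 0, 11, 3]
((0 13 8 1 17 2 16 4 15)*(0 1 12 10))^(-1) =(0 10 12 8 13)(1 15 4 16 2 17)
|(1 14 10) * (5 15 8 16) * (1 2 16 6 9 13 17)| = 12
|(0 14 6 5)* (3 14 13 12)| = |(0 13 12 3 14 6 5)| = 7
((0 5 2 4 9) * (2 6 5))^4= ((0 2 4 9)(5 6))^4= (9)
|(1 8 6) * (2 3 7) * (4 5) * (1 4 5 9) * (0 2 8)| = |(0 2 3 7 8 6 4 9 1)| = 9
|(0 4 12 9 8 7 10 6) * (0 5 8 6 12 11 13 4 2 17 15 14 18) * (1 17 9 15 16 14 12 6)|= 120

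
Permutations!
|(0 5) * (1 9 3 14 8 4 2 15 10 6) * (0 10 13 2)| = 30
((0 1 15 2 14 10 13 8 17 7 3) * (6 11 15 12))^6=((0 1 12 6 11 15 2 14 10 13 8 17 7 3))^6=(0 2 7 11 8 12 10)(1 14 3 15 17 6 13)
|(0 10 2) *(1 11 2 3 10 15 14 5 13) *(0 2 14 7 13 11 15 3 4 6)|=60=|(0 3 10 4 6)(1 15 7 13)(5 11 14)|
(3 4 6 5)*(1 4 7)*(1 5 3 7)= [0, 4, 2, 1, 6, 7, 3, 5]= (1 4 6 3)(5 7)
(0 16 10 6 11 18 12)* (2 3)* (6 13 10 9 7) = (0 16 9 7 6 11 18 12)(2 3)(10 13) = [16, 1, 3, 2, 4, 5, 11, 6, 8, 7, 13, 18, 0, 10, 14, 15, 9, 17, 12]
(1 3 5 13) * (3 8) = (1 8 3 5 13) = [0, 8, 2, 5, 4, 13, 6, 7, 3, 9, 10, 11, 12, 1]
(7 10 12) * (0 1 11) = (0 1 11)(7 10 12) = [1, 11, 2, 3, 4, 5, 6, 10, 8, 9, 12, 0, 7]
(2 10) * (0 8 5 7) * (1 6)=(0 8 5 7)(1 6)(2 10)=[8, 6, 10, 3, 4, 7, 1, 0, 5, 9, 2]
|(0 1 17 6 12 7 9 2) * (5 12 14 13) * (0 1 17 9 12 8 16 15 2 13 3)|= |(0 17 6 14 3)(1 9 13 5 8 16 15 2)(7 12)|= 40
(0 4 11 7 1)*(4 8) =(0 8 4 11 7 1) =[8, 0, 2, 3, 11, 5, 6, 1, 4, 9, 10, 7]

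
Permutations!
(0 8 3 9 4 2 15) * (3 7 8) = [3, 1, 15, 9, 2, 5, 6, 8, 7, 4, 10, 11, 12, 13, 14, 0] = (0 3 9 4 2 15)(7 8)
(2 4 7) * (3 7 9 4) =(2 3 7)(4 9) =[0, 1, 3, 7, 9, 5, 6, 2, 8, 4]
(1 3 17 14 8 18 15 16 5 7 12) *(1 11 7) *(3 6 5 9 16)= [0, 6, 2, 17, 4, 1, 5, 12, 18, 16, 10, 7, 11, 13, 8, 3, 9, 14, 15]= (1 6 5)(3 17 14 8 18 15)(7 12 11)(9 16)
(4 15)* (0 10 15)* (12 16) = (0 10 15 4)(12 16) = [10, 1, 2, 3, 0, 5, 6, 7, 8, 9, 15, 11, 16, 13, 14, 4, 12]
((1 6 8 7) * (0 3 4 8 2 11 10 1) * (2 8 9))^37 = (0 2 6 3 11 8 4 10 7 9 1)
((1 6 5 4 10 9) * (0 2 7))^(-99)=((0 2 7)(1 6 5 4 10 9))^(-99)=(1 4)(5 9)(6 10)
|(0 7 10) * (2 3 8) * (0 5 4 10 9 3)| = 6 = |(0 7 9 3 8 2)(4 10 5)|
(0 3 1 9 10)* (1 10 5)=(0 3 10)(1 9 5)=[3, 9, 2, 10, 4, 1, 6, 7, 8, 5, 0]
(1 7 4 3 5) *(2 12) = [0, 7, 12, 5, 3, 1, 6, 4, 8, 9, 10, 11, 2] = (1 7 4 3 5)(2 12)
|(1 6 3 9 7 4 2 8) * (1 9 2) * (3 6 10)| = 8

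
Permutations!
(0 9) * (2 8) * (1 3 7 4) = (0 9)(1 3 7 4)(2 8) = [9, 3, 8, 7, 1, 5, 6, 4, 2, 0]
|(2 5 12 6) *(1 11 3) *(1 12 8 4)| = |(1 11 3 12 6 2 5 8 4)| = 9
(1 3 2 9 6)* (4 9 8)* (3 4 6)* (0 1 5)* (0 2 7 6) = (0 1 4 9 3 7 6 5 2 8) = [1, 4, 8, 7, 9, 2, 5, 6, 0, 3]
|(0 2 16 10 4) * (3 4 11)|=7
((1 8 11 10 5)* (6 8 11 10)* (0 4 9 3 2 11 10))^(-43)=((0 4 9 3 2 11 6 8)(1 10 5))^(-43)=(0 11 9 8 2 4 6 3)(1 5 10)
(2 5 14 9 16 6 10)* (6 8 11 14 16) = (2 5 16 8 11 14 9 6 10) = [0, 1, 5, 3, 4, 16, 10, 7, 11, 6, 2, 14, 12, 13, 9, 15, 8]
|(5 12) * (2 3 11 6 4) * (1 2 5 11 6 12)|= |(1 2 3 6 4 5)(11 12)|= 6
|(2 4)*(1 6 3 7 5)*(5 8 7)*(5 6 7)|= 4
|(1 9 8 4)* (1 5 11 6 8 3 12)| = 20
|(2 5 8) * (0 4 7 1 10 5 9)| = 9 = |(0 4 7 1 10 5 8 2 9)|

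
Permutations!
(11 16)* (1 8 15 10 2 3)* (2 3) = (1 8 15 10 3)(11 16) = [0, 8, 2, 1, 4, 5, 6, 7, 15, 9, 3, 16, 12, 13, 14, 10, 11]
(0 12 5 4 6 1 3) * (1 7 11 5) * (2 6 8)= (0 12 1 3)(2 6 7 11 5 4 8)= [12, 3, 6, 0, 8, 4, 7, 11, 2, 9, 10, 5, 1]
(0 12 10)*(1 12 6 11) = (0 6 11 1 12 10) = [6, 12, 2, 3, 4, 5, 11, 7, 8, 9, 0, 1, 10]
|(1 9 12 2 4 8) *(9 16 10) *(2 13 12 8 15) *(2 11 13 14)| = |(1 16 10 9 8)(2 4 15 11 13 12 14)| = 35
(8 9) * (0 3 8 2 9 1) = (0 3 8 1)(2 9) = [3, 0, 9, 8, 4, 5, 6, 7, 1, 2]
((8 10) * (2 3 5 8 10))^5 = (10)(2 3 5 8)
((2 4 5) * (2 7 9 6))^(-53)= ((2 4 5 7 9 6))^(-53)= (2 4 5 7 9 6)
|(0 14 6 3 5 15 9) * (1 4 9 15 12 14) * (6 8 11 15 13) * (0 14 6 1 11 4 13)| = 12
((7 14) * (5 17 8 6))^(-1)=((5 17 8 6)(7 14))^(-1)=(5 6 8 17)(7 14)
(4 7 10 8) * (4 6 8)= (4 7 10)(6 8)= [0, 1, 2, 3, 7, 5, 8, 10, 6, 9, 4]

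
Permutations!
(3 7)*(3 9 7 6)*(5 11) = [0, 1, 2, 6, 4, 11, 3, 9, 8, 7, 10, 5] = (3 6)(5 11)(7 9)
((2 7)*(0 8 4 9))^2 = ((0 8 4 9)(2 7))^2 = (0 4)(8 9)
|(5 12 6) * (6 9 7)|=|(5 12 9 7 6)|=5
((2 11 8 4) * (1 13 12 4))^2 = ((1 13 12 4 2 11 8))^2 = (1 12 2 8 13 4 11)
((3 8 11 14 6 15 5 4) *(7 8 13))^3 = (3 8 6 4 7 14 5 13 11 15)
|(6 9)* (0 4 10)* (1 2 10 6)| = |(0 4 6 9 1 2 10)| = 7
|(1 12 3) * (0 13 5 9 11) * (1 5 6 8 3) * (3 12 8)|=|(0 13 6 3 5 9 11)(1 8 12)|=21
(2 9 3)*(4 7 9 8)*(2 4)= (2 8)(3 4 7 9)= [0, 1, 8, 4, 7, 5, 6, 9, 2, 3]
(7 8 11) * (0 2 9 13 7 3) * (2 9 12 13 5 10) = (0 9 5 10 2 12 13 7 8 11 3) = [9, 1, 12, 0, 4, 10, 6, 8, 11, 5, 2, 3, 13, 7]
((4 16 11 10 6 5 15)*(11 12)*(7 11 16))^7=((4 7 11 10 6 5 15)(12 16))^7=(12 16)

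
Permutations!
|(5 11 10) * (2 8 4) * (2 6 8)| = 3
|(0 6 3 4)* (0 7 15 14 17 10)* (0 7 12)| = 5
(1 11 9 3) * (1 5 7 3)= (1 11 9)(3 5 7)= [0, 11, 2, 5, 4, 7, 6, 3, 8, 1, 10, 9]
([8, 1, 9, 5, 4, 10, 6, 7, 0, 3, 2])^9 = (0 8)(2 10 5 3 9)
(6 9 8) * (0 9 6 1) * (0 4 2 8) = (0 9)(1 4 2 8) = [9, 4, 8, 3, 2, 5, 6, 7, 1, 0]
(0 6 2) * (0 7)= [6, 1, 7, 3, 4, 5, 2, 0]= (0 6 2 7)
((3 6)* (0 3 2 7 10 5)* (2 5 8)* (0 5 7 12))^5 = (0 8 6 12 10 3 2 7)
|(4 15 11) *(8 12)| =|(4 15 11)(8 12)| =6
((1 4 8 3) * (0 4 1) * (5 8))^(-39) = (0 4 5 8 3)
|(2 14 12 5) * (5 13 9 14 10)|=|(2 10 5)(9 14 12 13)|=12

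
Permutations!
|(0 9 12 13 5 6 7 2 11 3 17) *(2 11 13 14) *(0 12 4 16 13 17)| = 20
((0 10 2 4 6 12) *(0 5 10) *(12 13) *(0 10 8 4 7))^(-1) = (0 7 2 10)(4 8 5 12 13 6)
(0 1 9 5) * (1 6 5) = [6, 9, 2, 3, 4, 0, 5, 7, 8, 1] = (0 6 5)(1 9)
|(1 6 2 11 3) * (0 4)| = |(0 4)(1 6 2 11 3)| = 10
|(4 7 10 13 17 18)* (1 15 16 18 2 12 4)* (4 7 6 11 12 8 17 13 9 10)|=60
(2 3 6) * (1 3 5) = (1 3 6 2 5) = [0, 3, 5, 6, 4, 1, 2]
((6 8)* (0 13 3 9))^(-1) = (0 9 3 13)(6 8)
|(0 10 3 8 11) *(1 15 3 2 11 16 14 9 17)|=|(0 10 2 11)(1 15 3 8 16 14 9 17)|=8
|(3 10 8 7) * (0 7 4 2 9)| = 8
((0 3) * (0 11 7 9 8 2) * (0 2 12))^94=(0 7 12 11 8 3 9)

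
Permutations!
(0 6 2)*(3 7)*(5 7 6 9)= [9, 1, 0, 6, 4, 7, 2, 3, 8, 5]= (0 9 5 7 3 6 2)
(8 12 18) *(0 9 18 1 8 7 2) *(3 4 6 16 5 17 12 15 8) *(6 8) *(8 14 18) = (0 9 8 15 6 16 5 17 12 1 3 4 14 18 7 2) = [9, 3, 0, 4, 14, 17, 16, 2, 15, 8, 10, 11, 1, 13, 18, 6, 5, 12, 7]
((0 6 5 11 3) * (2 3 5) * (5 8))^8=(5 8 11)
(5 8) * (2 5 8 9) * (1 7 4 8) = [0, 7, 5, 3, 8, 9, 6, 4, 1, 2] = (1 7 4 8)(2 5 9)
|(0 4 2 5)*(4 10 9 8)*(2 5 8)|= |(0 10 9 2 8 4 5)|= 7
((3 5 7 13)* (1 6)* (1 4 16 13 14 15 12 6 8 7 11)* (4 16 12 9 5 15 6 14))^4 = (1 12 13 5 7 6 15)(3 11 4 16 9 8 14)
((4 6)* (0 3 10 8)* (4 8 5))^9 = (0 10 4 8 3 5 6)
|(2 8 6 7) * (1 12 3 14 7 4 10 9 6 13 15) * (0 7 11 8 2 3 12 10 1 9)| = |(0 7 3 14 11 8 13 15 9 6 4 1 10)| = 13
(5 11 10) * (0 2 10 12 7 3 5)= (0 2 10)(3 5 11 12 7)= [2, 1, 10, 5, 4, 11, 6, 3, 8, 9, 0, 12, 7]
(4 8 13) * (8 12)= (4 12 8 13)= [0, 1, 2, 3, 12, 5, 6, 7, 13, 9, 10, 11, 8, 4]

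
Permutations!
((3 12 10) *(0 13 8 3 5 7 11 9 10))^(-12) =((0 13 8 3 12)(5 7 11 9 10))^(-12) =(0 3 13 12 8)(5 9 7 10 11)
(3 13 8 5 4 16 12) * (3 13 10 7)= (3 10 7)(4 16 12 13 8 5)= [0, 1, 2, 10, 16, 4, 6, 3, 5, 9, 7, 11, 13, 8, 14, 15, 12]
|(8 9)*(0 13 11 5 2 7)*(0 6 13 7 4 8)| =10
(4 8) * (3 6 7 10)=(3 6 7 10)(4 8)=[0, 1, 2, 6, 8, 5, 7, 10, 4, 9, 3]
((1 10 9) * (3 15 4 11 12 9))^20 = (1 4)(3 12)(9 15)(10 11)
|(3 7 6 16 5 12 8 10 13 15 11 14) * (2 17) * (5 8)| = |(2 17)(3 7 6 16 8 10 13 15 11 14)(5 12)| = 10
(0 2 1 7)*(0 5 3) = (0 2 1 7 5 3) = [2, 7, 1, 0, 4, 3, 6, 5]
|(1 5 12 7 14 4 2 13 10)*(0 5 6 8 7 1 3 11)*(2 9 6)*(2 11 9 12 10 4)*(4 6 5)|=60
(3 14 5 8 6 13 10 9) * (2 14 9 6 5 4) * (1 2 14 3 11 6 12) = (1 2 3 9 11 6 13 10 12)(4 14)(5 8) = [0, 2, 3, 9, 14, 8, 13, 7, 5, 11, 12, 6, 1, 10, 4]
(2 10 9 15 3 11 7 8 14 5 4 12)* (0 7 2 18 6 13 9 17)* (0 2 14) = [7, 1, 10, 11, 12, 4, 13, 8, 0, 15, 17, 14, 18, 9, 5, 3, 16, 2, 6] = (0 7 8)(2 10 17)(3 11 14 5 4 12 18 6 13 9 15)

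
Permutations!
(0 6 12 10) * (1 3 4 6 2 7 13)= (0 2 7 13 1 3 4 6 12 10)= [2, 3, 7, 4, 6, 5, 12, 13, 8, 9, 0, 11, 10, 1]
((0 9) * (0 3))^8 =((0 9 3))^8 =(0 3 9)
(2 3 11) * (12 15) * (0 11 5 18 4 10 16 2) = (0 11)(2 3 5 18 4 10 16)(12 15) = [11, 1, 3, 5, 10, 18, 6, 7, 8, 9, 16, 0, 15, 13, 14, 12, 2, 17, 4]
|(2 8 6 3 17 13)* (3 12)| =|(2 8 6 12 3 17 13)| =7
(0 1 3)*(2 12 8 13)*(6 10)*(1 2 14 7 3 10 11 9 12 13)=(0 2 13 14 7 3)(1 10 6 11 9 12 8)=[2, 10, 13, 0, 4, 5, 11, 3, 1, 12, 6, 9, 8, 14, 7]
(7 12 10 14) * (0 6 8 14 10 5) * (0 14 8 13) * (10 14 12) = (0 6 13)(5 12)(7 10 14) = [6, 1, 2, 3, 4, 12, 13, 10, 8, 9, 14, 11, 5, 0, 7]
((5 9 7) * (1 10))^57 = (1 10) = ((1 10)(5 9 7))^57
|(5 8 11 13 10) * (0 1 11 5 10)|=|(0 1 11 13)(5 8)|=4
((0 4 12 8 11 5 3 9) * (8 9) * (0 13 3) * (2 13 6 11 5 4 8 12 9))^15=(2 12 3 13)(4 11 6 9)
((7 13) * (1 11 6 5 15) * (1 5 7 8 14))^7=(5 15)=((1 11 6 7 13 8 14)(5 15))^7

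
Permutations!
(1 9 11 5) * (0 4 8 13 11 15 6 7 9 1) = (0 4 8 13 11 5)(6 7 9 15) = [4, 1, 2, 3, 8, 0, 7, 9, 13, 15, 10, 5, 12, 11, 14, 6]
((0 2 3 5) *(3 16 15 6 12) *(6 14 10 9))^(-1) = ((0 2 16 15 14 10 9 6 12 3 5))^(-1) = (0 5 3 12 6 9 10 14 15 16 2)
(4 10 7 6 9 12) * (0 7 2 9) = [7, 1, 9, 3, 10, 5, 0, 6, 8, 12, 2, 11, 4] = (0 7 6)(2 9 12 4 10)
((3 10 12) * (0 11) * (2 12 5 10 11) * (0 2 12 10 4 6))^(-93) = ((0 12 3 11 2 10 5 4 6))^(-93) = (0 5 11)(2 12 4)(3 6 10)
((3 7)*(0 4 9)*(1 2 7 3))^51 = ((0 4 9)(1 2 7))^51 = (9)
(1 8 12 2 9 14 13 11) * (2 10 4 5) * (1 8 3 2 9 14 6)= (1 3 2 14 13 11 8 12 10 4 5 9 6)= [0, 3, 14, 2, 5, 9, 1, 7, 12, 6, 4, 8, 10, 11, 13]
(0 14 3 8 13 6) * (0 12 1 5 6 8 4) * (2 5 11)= [14, 11, 5, 4, 0, 6, 12, 7, 13, 9, 10, 2, 1, 8, 3]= (0 14 3 4)(1 11 2 5 6 12)(8 13)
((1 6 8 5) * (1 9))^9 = (1 9 5 8 6) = ((1 6 8 5 9))^9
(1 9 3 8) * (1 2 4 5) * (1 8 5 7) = (1 9 3 5 8 2 4 7) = [0, 9, 4, 5, 7, 8, 6, 1, 2, 3]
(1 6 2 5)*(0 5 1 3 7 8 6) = [5, 0, 1, 7, 4, 3, 2, 8, 6] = (0 5 3 7 8 6 2 1)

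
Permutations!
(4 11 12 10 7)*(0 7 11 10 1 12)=(0 7 4 10 11)(1 12)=[7, 12, 2, 3, 10, 5, 6, 4, 8, 9, 11, 0, 1]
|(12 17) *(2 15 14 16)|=4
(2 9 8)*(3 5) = (2 9 8)(3 5) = [0, 1, 9, 5, 4, 3, 6, 7, 2, 8]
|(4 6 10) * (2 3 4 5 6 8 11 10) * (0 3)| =9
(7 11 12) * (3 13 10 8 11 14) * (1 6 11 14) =[0, 6, 2, 13, 4, 5, 11, 1, 14, 9, 8, 12, 7, 10, 3] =(1 6 11 12 7)(3 13 10 8 14)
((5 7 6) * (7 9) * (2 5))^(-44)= ((2 5 9 7 6))^(-44)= (2 5 9 7 6)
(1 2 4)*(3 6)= [0, 2, 4, 6, 1, 5, 3]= (1 2 4)(3 6)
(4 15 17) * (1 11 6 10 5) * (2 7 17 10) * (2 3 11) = (1 2 7 17 4 15 10 5)(3 11 6) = [0, 2, 7, 11, 15, 1, 3, 17, 8, 9, 5, 6, 12, 13, 14, 10, 16, 4]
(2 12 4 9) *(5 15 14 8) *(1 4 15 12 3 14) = [0, 4, 3, 14, 9, 12, 6, 7, 5, 2, 10, 11, 15, 13, 8, 1] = (1 4 9 2 3 14 8 5 12 15)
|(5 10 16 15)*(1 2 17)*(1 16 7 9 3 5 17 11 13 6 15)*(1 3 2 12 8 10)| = |(1 12 8 10 7 9 2 11 13 6 15 17 16 3 5)| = 15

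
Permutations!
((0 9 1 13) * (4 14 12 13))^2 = (0 1 14 13 9 4 12)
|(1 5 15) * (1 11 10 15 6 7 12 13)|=|(1 5 6 7 12 13)(10 15 11)|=6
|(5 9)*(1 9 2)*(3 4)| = |(1 9 5 2)(3 4)| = 4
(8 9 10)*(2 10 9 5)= (2 10 8 5)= [0, 1, 10, 3, 4, 2, 6, 7, 5, 9, 8]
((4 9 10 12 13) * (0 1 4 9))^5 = (0 4 1)(9 10 12 13)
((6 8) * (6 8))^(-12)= (8)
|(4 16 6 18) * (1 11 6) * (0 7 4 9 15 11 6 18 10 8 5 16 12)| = |(0 7 4 12)(1 6 10 8 5 16)(9 15 11 18)| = 12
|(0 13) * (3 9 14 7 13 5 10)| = 8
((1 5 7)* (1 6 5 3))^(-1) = ((1 3)(5 7 6))^(-1) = (1 3)(5 6 7)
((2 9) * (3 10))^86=(10)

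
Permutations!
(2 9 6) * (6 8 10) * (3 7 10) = (2 9 8 3 7 10 6) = [0, 1, 9, 7, 4, 5, 2, 10, 3, 8, 6]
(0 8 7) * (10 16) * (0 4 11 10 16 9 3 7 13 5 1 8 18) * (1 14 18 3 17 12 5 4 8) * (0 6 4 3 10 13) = (0 10 9 17 12 5 14 18 6 4 11 13 3 7 8) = [10, 1, 2, 7, 11, 14, 4, 8, 0, 17, 9, 13, 5, 3, 18, 15, 16, 12, 6]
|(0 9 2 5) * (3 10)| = |(0 9 2 5)(3 10)| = 4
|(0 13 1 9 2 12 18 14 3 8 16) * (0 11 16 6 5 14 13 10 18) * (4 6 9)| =|(0 10 18 13 1 4 6 5 14 3 8 9 2 12)(11 16)| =14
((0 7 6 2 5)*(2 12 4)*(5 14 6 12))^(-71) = (0 7 12 4 2 14 6 5)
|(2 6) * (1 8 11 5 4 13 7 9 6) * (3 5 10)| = 12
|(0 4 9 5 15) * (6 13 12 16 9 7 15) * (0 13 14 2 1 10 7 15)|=|(0 4 15 13 12 16 9 5 6 14 2 1 10 7)|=14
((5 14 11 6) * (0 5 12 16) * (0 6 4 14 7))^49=((0 5 7)(4 14 11)(6 12 16))^49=(0 5 7)(4 14 11)(6 12 16)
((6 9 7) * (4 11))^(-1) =(4 11)(6 7 9)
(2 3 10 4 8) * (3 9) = (2 9 3 10 4 8) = [0, 1, 9, 10, 8, 5, 6, 7, 2, 3, 4]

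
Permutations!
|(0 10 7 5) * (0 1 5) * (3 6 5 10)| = |(0 3 6 5 1 10 7)| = 7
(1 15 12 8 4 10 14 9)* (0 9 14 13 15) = (0 9 1)(4 10 13 15 12 8) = [9, 0, 2, 3, 10, 5, 6, 7, 4, 1, 13, 11, 8, 15, 14, 12]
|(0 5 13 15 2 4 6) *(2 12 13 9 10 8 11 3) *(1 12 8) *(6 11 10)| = 12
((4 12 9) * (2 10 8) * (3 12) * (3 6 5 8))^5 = ((2 10 3 12 9 4 6 5 8))^5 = (2 4 10 6 3 5 12 8 9)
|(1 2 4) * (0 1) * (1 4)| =2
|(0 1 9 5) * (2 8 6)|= 12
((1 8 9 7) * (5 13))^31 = (1 7 9 8)(5 13)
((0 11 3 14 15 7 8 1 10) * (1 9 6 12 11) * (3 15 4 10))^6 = ((0 1 3 14 4 10)(6 12 11 15 7 8 9))^6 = (6 9 8 7 15 11 12)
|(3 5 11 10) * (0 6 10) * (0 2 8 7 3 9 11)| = |(0 6 10 9 11 2 8 7 3 5)| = 10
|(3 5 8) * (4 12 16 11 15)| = 15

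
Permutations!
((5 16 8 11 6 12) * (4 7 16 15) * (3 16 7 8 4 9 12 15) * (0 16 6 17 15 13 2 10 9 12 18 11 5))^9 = ((0 16 4 8 5 3 6 13 2 10 9 18 11 17 15 12))^9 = (0 10 4 18 5 17 6 12 2 16 9 8 11 3 15 13)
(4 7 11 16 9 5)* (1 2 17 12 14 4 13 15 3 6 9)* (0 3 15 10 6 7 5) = [3, 2, 17, 7, 5, 13, 9, 11, 8, 0, 6, 16, 14, 10, 4, 15, 1, 12] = (0 3 7 11 16 1 2 17 12 14 4 5 13 10 6 9)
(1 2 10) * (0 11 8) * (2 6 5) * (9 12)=(0 11 8)(1 6 5 2 10)(9 12)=[11, 6, 10, 3, 4, 2, 5, 7, 0, 12, 1, 8, 9]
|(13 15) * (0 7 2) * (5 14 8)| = 6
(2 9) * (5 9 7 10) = (2 7 10 5 9) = [0, 1, 7, 3, 4, 9, 6, 10, 8, 2, 5]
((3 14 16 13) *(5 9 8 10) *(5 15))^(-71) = (3 14 16 13)(5 15 10 8 9)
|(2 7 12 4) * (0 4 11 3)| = |(0 4 2 7 12 11 3)| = 7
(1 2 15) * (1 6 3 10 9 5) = (1 2 15 6 3 10 9 5) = [0, 2, 15, 10, 4, 1, 3, 7, 8, 5, 9, 11, 12, 13, 14, 6]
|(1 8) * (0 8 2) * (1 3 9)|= |(0 8 3 9 1 2)|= 6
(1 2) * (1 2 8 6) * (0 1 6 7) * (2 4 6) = [1, 8, 4, 3, 6, 5, 2, 0, 7] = (0 1 8 7)(2 4 6)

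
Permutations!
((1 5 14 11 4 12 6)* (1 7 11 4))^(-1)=(1 11 7 6 12 4 14 5)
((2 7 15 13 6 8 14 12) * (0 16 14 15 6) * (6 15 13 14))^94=(0 13 8 6 16)(2 12 14 15 7)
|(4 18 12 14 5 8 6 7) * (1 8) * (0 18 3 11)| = |(0 18 12 14 5 1 8 6 7 4 3 11)| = 12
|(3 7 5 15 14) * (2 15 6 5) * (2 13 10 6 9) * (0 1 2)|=|(0 1 2 15 14 3 7 13 10 6 5 9)|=12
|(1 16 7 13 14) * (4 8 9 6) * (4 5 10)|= 30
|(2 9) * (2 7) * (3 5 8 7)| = |(2 9 3 5 8 7)| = 6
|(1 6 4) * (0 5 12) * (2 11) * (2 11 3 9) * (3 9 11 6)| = |(0 5 12)(1 3 11 6 4)(2 9)| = 30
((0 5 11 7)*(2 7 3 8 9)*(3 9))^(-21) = (0 9)(2 5)(3 8)(7 11)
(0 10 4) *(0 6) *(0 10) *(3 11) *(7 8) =(3 11)(4 6 10)(7 8) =[0, 1, 2, 11, 6, 5, 10, 8, 7, 9, 4, 3]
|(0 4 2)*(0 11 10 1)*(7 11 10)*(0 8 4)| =|(1 8 4 2 10)(7 11)| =10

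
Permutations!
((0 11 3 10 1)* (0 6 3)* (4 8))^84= ((0 11)(1 6 3 10)(4 8))^84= (11)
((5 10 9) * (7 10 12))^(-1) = ((5 12 7 10 9))^(-1) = (5 9 10 7 12)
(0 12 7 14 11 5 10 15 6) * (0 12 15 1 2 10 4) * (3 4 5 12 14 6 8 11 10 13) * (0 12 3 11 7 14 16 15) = [0, 2, 13, 4, 12, 5, 16, 6, 7, 9, 1, 3, 14, 11, 10, 8, 15] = (1 2 13 11 3 4 12 14 10)(6 16 15 8 7)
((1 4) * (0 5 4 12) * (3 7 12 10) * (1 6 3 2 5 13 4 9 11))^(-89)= (0 4 3 12 13 6 7)(1 10 2 5 9 11)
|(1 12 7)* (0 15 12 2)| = 6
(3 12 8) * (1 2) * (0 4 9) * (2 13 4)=(0 2 1 13 4 9)(3 12 8)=[2, 13, 1, 12, 9, 5, 6, 7, 3, 0, 10, 11, 8, 4]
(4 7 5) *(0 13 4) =(0 13 4 7 5) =[13, 1, 2, 3, 7, 0, 6, 5, 8, 9, 10, 11, 12, 4]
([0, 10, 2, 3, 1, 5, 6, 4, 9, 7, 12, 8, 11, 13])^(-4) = (13)(1 8)(4 11)(7 12)(9 10)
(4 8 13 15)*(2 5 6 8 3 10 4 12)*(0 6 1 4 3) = (0 6 8 13 15 12 2 5 1 4)(3 10) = [6, 4, 5, 10, 0, 1, 8, 7, 13, 9, 3, 11, 2, 15, 14, 12]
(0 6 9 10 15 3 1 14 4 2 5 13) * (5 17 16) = (0 6 9 10 15 3 1 14 4 2 17 16 5 13) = [6, 14, 17, 1, 2, 13, 9, 7, 8, 10, 15, 11, 12, 0, 4, 3, 5, 16]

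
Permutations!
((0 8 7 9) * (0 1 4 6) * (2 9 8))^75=(0 1)(2 4)(6 9)(7 8)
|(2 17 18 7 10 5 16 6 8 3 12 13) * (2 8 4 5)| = |(2 17 18 7 10)(3 12 13 8)(4 5 16 6)| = 20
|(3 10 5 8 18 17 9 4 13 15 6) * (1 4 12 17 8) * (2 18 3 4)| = 84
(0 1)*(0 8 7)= (0 1 8 7)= [1, 8, 2, 3, 4, 5, 6, 0, 7]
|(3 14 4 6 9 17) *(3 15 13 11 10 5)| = 11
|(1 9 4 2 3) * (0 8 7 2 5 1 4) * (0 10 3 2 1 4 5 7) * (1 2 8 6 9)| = 10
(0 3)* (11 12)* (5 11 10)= (0 3)(5 11 12 10)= [3, 1, 2, 0, 4, 11, 6, 7, 8, 9, 5, 12, 10]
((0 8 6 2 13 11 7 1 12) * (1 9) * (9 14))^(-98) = (0 8 6 2 13 11 7 14 9 1 12)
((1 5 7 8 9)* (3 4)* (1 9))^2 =(9)(1 7)(5 8)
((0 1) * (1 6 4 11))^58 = ((0 6 4 11 1))^58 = (0 11 6 1 4)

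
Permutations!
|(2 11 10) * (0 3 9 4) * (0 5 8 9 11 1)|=12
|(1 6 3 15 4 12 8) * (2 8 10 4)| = 6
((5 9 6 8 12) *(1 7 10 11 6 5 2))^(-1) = (1 2 12 8 6 11 10 7)(5 9) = ((1 7 10 11 6 8 12 2)(5 9))^(-1)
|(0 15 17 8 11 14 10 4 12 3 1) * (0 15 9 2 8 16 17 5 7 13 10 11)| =|(0 9 2 8)(1 15 5 7 13 10 4 12 3)(11 14)(16 17)| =36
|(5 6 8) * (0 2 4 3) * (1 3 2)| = 6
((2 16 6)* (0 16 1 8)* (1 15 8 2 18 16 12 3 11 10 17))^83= ((0 12 3 11 10 17 1 2 15 8)(6 18 16))^83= (0 11 1 8 3 17 15 12 10 2)(6 16 18)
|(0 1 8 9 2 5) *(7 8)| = 7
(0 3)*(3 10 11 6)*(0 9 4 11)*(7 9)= (0 10)(3 7 9 4 11 6)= [10, 1, 2, 7, 11, 5, 3, 9, 8, 4, 0, 6]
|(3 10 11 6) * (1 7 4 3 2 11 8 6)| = 9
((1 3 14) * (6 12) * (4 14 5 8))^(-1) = (1 14 4 8 5 3)(6 12)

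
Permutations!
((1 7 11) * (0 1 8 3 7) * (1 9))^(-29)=(0 9 1)(3 8 11 7)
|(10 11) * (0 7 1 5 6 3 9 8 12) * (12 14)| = |(0 7 1 5 6 3 9 8 14 12)(10 11)| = 10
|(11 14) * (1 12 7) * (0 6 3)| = 6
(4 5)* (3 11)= [0, 1, 2, 11, 5, 4, 6, 7, 8, 9, 10, 3]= (3 11)(4 5)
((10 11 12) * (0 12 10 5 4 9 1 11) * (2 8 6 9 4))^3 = ((0 12 5 2 8 6 9 1 11 10))^3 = (0 2 9 10 5 6 11 12 8 1)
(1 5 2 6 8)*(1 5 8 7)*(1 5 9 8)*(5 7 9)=(2 6 9 8 5)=[0, 1, 6, 3, 4, 2, 9, 7, 5, 8]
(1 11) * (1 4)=(1 11 4)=[0, 11, 2, 3, 1, 5, 6, 7, 8, 9, 10, 4]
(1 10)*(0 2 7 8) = [2, 10, 7, 3, 4, 5, 6, 8, 0, 9, 1] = (0 2 7 8)(1 10)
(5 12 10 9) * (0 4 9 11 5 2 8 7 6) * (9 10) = (0 4 10 11 5 12 9 2 8 7 6) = [4, 1, 8, 3, 10, 12, 0, 6, 7, 2, 11, 5, 9]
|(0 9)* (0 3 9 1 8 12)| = 4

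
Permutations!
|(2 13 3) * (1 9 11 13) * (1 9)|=5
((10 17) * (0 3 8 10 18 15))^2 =(0 8 17 15 3 10 18)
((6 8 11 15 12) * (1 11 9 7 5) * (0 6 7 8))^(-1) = (0 6)(1 5 7 12 15 11)(8 9)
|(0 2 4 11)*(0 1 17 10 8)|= 8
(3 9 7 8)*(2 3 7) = (2 3 9)(7 8) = [0, 1, 3, 9, 4, 5, 6, 8, 7, 2]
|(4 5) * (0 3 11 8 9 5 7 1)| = |(0 3 11 8 9 5 4 7 1)| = 9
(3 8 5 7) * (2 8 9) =(2 8 5 7 3 9) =[0, 1, 8, 9, 4, 7, 6, 3, 5, 2]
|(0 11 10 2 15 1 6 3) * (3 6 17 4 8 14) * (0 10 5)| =9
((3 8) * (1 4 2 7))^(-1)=(1 7 2 4)(3 8)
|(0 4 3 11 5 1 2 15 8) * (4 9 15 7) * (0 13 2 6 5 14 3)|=|(0 9 15 8 13 2 7 4)(1 6 5)(3 11 14)|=24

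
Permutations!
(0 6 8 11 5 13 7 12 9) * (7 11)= (0 6 8 7 12 9)(5 13 11)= [6, 1, 2, 3, 4, 13, 8, 12, 7, 0, 10, 5, 9, 11]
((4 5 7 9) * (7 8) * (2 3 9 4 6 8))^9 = ((2 3 9 6 8 7 4 5))^9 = (2 3 9 6 8 7 4 5)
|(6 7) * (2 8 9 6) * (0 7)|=|(0 7 2 8 9 6)|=6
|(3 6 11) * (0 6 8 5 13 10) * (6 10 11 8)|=6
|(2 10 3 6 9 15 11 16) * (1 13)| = |(1 13)(2 10 3 6 9 15 11 16)| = 8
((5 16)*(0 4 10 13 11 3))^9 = ((0 4 10 13 11 3)(5 16))^9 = (0 13)(3 10)(4 11)(5 16)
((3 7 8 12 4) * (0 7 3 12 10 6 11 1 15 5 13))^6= (0 1 8 5 6)(7 15 10 13 11)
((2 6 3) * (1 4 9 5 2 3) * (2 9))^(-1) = ((1 4 2 6)(5 9))^(-1) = (1 6 2 4)(5 9)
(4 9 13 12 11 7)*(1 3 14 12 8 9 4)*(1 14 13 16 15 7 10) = [0, 3, 2, 13, 4, 5, 6, 14, 9, 16, 1, 10, 11, 8, 12, 7, 15] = (1 3 13 8 9 16 15 7 14 12 11 10)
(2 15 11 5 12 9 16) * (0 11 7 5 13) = (0 11 13)(2 15 7 5 12 9 16) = [11, 1, 15, 3, 4, 12, 6, 5, 8, 16, 10, 13, 9, 0, 14, 7, 2]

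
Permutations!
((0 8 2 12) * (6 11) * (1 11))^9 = ((0 8 2 12)(1 11 6))^9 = (0 8 2 12)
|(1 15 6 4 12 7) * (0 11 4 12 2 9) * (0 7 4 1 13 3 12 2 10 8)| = 14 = |(0 11 1 15 6 2 9 7 13 3 12 4 10 8)|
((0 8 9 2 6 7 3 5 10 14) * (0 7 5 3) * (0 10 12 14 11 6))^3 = ((0 8 9 2)(5 12 14 7 10 11 6))^3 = (0 2 9 8)(5 7 6 14 11 12 10)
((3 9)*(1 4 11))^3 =(11)(3 9)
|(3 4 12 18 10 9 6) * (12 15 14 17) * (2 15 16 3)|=|(2 15 14 17 12 18 10 9 6)(3 4 16)|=9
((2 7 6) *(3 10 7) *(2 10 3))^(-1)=(6 7 10)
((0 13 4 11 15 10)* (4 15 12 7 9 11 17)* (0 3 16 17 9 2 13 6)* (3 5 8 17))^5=(0 6)(2 8 12 10 9 13 17 7 5 11 15 4)(3 16)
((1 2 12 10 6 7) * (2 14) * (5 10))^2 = ((1 14 2 12 5 10 6 7))^2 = (1 2 5 6)(7 14 12 10)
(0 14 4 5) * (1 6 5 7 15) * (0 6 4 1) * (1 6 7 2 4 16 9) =(0 14 6 5 7 15)(1 16 9)(2 4) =[14, 16, 4, 3, 2, 7, 5, 15, 8, 1, 10, 11, 12, 13, 6, 0, 9]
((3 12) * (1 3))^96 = ((1 3 12))^96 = (12)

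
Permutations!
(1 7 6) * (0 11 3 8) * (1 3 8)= (0 11 8)(1 7 6 3)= [11, 7, 2, 1, 4, 5, 3, 6, 0, 9, 10, 8]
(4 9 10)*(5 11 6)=[0, 1, 2, 3, 9, 11, 5, 7, 8, 10, 4, 6]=(4 9 10)(5 11 6)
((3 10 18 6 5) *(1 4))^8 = ((1 4)(3 10 18 6 5))^8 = (3 6 10 5 18)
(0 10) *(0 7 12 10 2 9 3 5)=(0 2 9 3 5)(7 12 10)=[2, 1, 9, 5, 4, 0, 6, 12, 8, 3, 7, 11, 10]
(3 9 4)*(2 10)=[0, 1, 10, 9, 3, 5, 6, 7, 8, 4, 2]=(2 10)(3 9 4)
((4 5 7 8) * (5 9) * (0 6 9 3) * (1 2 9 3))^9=(1 9 7 4 2 5 8)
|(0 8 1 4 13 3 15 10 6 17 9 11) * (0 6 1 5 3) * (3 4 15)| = |(0 8 5 4 13)(1 15 10)(6 17 9 11)| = 60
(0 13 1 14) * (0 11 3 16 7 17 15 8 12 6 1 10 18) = (0 13 10 18)(1 14 11 3 16 7 17 15 8 12 6) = [13, 14, 2, 16, 4, 5, 1, 17, 12, 9, 18, 3, 6, 10, 11, 8, 7, 15, 0]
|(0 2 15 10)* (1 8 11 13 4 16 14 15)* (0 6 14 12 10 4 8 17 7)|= 105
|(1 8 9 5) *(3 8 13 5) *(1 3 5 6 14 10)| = |(1 13 6 14 10)(3 8 9 5)| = 20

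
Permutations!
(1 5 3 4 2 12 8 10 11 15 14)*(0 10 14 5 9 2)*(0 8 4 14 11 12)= (0 10 12 4 8 11 15 5 3 14 1 9 2)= [10, 9, 0, 14, 8, 3, 6, 7, 11, 2, 12, 15, 4, 13, 1, 5]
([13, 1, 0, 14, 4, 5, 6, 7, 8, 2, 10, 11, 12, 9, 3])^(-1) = (0 2 9 13)(3 14)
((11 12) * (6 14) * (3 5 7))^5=(3 7 5)(6 14)(11 12)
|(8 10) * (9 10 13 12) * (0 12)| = 6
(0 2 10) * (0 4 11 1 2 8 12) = (0 8 12)(1 2 10 4 11) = [8, 2, 10, 3, 11, 5, 6, 7, 12, 9, 4, 1, 0]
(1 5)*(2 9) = (1 5)(2 9) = [0, 5, 9, 3, 4, 1, 6, 7, 8, 2]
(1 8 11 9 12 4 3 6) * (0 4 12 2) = (12)(0 4 3 6 1 8 11 9 2) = [4, 8, 0, 6, 3, 5, 1, 7, 11, 2, 10, 9, 12]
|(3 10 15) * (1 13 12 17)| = 12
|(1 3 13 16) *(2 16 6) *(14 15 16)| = |(1 3 13 6 2 14 15 16)| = 8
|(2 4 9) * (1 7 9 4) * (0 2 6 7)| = 3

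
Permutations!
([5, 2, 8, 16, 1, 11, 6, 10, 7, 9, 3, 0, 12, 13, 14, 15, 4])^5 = [11, 3, 16, 8, 10, 0, 6, 1, 4, 9, 2, 5, 12, 13, 14, 15, 7]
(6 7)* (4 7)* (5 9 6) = [0, 1, 2, 3, 7, 9, 4, 5, 8, 6] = (4 7 5 9 6)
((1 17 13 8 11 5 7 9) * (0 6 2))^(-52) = ((0 6 2)(1 17 13 8 11 5 7 9))^(-52) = (0 2 6)(1 11)(5 17)(7 13)(8 9)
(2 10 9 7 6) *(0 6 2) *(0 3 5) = [6, 1, 10, 5, 4, 0, 3, 2, 8, 7, 9] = (0 6 3 5)(2 10 9 7)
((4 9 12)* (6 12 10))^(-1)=(4 12 6 10 9)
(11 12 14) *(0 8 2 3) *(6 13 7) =(0 8 2 3)(6 13 7)(11 12 14) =[8, 1, 3, 0, 4, 5, 13, 6, 2, 9, 10, 12, 14, 7, 11]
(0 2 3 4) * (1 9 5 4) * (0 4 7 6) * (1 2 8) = (0 8 1 9 5 7 6)(2 3) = [8, 9, 3, 2, 4, 7, 0, 6, 1, 5]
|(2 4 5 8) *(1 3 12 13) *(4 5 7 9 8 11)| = |(1 3 12 13)(2 5 11 4 7 9 8)| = 28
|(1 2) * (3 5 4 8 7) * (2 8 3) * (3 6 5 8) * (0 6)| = |(0 6 5 4)(1 3 8 7 2)| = 20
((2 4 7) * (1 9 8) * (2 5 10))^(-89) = ((1 9 8)(2 4 7 5 10))^(-89) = (1 9 8)(2 4 7 5 10)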